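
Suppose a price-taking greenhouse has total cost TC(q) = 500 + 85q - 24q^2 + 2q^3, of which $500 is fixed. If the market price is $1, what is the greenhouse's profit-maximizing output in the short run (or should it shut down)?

From TC, MC = TC'(q) = 85 - 48q + 6q^2 and AVC = VC/q = 85 - 24q + 2q^2.
AVC is minimized where dAVC/dq = -24 + 4q = 0, at q = 6; min AVC = 85 - 24·6 + 2·6^2 = $13.
P = $1 lies below min AVC = $13; no output level covers variable cost.
Best response: produce nothing and absorb the $500 fixed cost.

Shut down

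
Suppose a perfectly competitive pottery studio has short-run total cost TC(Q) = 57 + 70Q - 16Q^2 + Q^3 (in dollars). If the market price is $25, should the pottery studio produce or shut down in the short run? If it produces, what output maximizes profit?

Produce at Q = 9

Strip out fixed cost: VC = 70Q - 16Q^2 + Q^3. Then AVC = 70 - 16Q + Q^2 and MC = 70 - 32Q + 3Q^2.
AVC hits its minimum where MC = AVC, at Q = 8, giving min AVC = 70 - 16·8 + 8^2 = $6.
Since P = $25 ≥ min AVC = $6, price covers variable cost and the firm should produce.
Solving P = MC: 45 - 32Q + 3Q^2 = 0 ⇒ Q = 5/3 or 9. On the upward-sloping branch, Q* = 9.
Check: AVC at Q = 9 is $7 ≤ P, so revenue covers variable cost.
Profit = P·Q − TC = 25·9 − 120 = $105.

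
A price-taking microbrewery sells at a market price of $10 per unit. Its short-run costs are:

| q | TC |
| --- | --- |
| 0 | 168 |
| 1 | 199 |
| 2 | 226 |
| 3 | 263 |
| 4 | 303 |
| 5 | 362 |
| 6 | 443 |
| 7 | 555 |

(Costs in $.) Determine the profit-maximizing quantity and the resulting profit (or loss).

q = 0 (shut down); profit = -$168

Tabulate TR − TC: q=0: -168; q=1: -189; q=2: -206; q=3: -233; q=4: -263; q=5: -312; q=6: -383; q=7: -485.
Profit is highest at q = 0. Equivalently, the lowest AVC in the table is 58/2 ≈ $29 at q = 2, and P = $10 falls below it — price never covers variable cost, so the firm shuts down and loses only its fixed cost.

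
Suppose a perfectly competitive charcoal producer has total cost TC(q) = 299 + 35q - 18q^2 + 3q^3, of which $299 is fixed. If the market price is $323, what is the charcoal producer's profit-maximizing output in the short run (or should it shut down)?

Produce at q = 8

From TC, MC = TC'(q) = 35 - 36q + 9q^2 and AVC = VC/q = 35 - 18q + 3q^2.
The AVC parabola has its vertex at q = 18/6 = 3, where AVC = 35 - 18·3 + 3·3^2 = $8.
Since P = $323 ≥ min AVC = $8, price covers variable cost and the firm should produce.
P = MC gives -288 - 36q + 9q^2 = 0, with roots -4 and 8. Take the larger (rising MC): q* = 8.
Check: AVC at q = 8 is $83 ≤ P, so revenue covers variable cost.
Profit = P·q − TC = 323·8 − 963 = $1621.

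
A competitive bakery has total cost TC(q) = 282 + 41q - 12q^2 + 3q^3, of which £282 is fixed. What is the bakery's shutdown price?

The shutdown price is the minimum of AVC. VC = 41q - 12q^2 + 3q^3, so AVC = 41 - 12q + 3q^2.
At the minimum of AVC, MC = AVC. MC = 41 - 24q + 9q^2; setting MC = AVC gives 6q^2 - 12q = 0, so q = 2. min AVC = 29.
So the shutdown price is £29.

£29 per unit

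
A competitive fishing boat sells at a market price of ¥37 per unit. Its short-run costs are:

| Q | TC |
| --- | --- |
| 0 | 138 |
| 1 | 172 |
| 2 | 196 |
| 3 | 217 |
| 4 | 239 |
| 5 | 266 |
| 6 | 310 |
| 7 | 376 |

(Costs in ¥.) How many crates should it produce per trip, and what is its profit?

Q = 5; profit = -¥81

Compute π = P·Q − TC at each output: Q=0: -138; Q=1: -135; Q=2: -122; Q=3: -106; Q=4: -91; Q=5: -81; Q=6: -88; Q=7: -117.
Profit is maximized at Q = 5. AVC there is 128/5 = ¥25.60 ≤ P, so producing beats shutting down (which would give -¥138).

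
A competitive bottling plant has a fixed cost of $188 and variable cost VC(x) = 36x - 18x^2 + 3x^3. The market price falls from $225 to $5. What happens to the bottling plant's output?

Output falls from 7 to 0 (the firm shuts down)

MC = 36 - 36x + 9x^2; the shutdown threshold is min AVC = $9 (at x = 3).
With P = $225 above the shutdown price, P = MC gives x = 7.
At P = $5 < min AVC = $9, price no longer covers variable cost at any output, so the firm shuts down: x = 0.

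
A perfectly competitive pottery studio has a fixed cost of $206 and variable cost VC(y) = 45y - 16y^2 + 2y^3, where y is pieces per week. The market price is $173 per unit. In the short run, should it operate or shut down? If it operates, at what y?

Produce at y = 8

Strip out fixed cost: VC = 45y - 16y^2 + 2y^3. Then AVC = 45 - 16y + 2y^2 and MC = 45 - 32y + 6y^2.
AVC is minimized where dAVC/dy = -16 + 4y = 0, at y = 4; min AVC = 45 - 16·4 + 2·4^2 = $13.
Since P = $173 ≥ min AVC = $13, price covers variable cost and the firm should produce.
P = MC gives -128 - 32y + 6y^2 = 0, with roots -8/3 and 8. Take the larger (rising MC): y* = 8.
Check: AVC at y = 8 is $45 ≤ P, so revenue covers variable cost.
Profit = P·y − TC = 173·8 − 566 = $818.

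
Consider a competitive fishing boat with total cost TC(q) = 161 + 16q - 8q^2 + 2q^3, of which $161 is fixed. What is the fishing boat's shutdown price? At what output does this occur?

The shutdown price is the minimum of AVC. VC = 16q - 8q^2 + 2q^3, so AVC = 16 - 8q + 2q^2.
At the minimum of AVC, MC = AVC. MC = 16 - 16q + 6q^2; setting MC = AVC gives 4q^2 - 8q = 0, so q = 2. min AVC = 8.
The firm shuts down for any P below $8.

$8 per unit, at q = 2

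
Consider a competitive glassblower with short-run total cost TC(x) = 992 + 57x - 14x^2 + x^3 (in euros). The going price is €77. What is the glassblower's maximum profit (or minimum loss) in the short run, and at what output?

AVC = 57 - 14x + x^2; min AVC = €8 at x = 7. Since P = €77 ≥ min AVC, the firm produces.
MC = 57 - 28x + 3x^2. Setting P = MC and taking the root on the rising branch gives x* = 10.
TR = 77·10 = 770. TC = 992 + 170 = 1162. Profit = 770 − 1162 = -€392.
Shutting down would mean losing the fixed cost of €992, so operating at a loss of €392 is better by €600.

Profit = -€392 at x = 10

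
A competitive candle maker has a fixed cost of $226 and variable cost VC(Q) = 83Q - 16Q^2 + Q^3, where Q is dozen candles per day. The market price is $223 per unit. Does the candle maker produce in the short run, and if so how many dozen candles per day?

From TC, MC = TC'(Q) = 83 - 32Q + 3Q^2 and AVC = VC/Q = 83 - 16Q + Q^2.
AVC is minimized where dAVC/dQ = -16 + 2Q = 0, at Q = 8; min AVC = 83 - 16·8 + 8^2 = $19.
Since P = $223 ≥ min AVC = $19, price covers variable cost and the firm should produce.
P = MC gives -140 - 32Q + 3Q^2 = 0, with roots -10/3 and 14. Take the larger (rising MC): Q* = 14.
Check: AVC at Q = 14 is $55 ≤ P, so revenue covers variable cost.
Profit = P·Q − TC = 223·14 − 996 = $2126.

Produce at Q = 14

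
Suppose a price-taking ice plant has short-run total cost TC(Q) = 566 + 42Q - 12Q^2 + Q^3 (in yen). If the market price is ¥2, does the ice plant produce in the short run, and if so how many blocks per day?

From TC, MC = TC'(Q) = 42 - 24Q + 3Q^2 and AVC = VC/Q = 42 - 12Q + Q^2.
AVC hits its minimum where MC = AVC, at Q = 6, giving min AVC = 42 - 12·6 + 6^2 = ¥6.
With P < min AVC (¥2 < ¥6), every unit sold adds to the loss.
Best response: produce nothing and absorb the ¥566 fixed cost.

Shut down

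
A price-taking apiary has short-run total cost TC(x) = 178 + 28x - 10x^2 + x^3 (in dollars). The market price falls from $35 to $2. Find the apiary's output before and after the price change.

MC = 28 - 20x + 3x^2; the shutdown threshold is min AVC = $3 (at x = 5).
With P = $35 above the shutdown price, P = MC gives x = 7.
At P = $2 < min AVC = $3, price no longer covers variable cost at any output, so the firm shuts down: x = 0.

Output falls from 7 to 0 (the firm shuts down)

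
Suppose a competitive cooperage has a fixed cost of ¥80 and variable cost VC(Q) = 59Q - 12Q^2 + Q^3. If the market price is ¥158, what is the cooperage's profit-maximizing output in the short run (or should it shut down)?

Produce at Q = 11

Variable cost is VC = 59Q - 12Q^2 + Q^3, so AVC = VC/Q = 59 - 12Q + Q^2 and MC = dTC/dQ = 59 - 24Q + 3Q^2.
The AVC parabola has its vertex at Q = 12/2 = 6, where AVC = 59 - 12·6 + 6^2 = ¥23.
Because ¥158 ≥ ¥23, revenue can cover variable cost; the firm operates.
P = MC gives -99 - 24Q + 3Q^2 = 0, with roots -3 and 11. Take the larger (rising MC): Q* = 11.
Check: AVC at Q = 11 is ¥48 ≤ P, so revenue covers variable cost.
Profit = P·Q − TC = 158·11 − 608 = ¥1130.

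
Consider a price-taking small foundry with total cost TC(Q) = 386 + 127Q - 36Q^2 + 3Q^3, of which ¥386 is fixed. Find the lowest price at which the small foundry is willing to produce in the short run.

¥19 per unit

The firm shuts down when price falls below the minimum of average variable cost. AVC = VC/Q = 127 - 36Q + 3Q^2.
At the minimum of AVC, MC = AVC. MC = 127 - 72Q + 9Q^2; setting MC = AVC gives 6Q^2 - 36Q = 0, so Q = 6. min AVC = 19.
The firm shuts down for any P below ¥19.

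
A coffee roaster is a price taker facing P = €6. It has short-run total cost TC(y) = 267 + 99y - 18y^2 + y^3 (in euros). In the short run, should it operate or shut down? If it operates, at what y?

Variable cost is VC = 99y - 18y^2 + y^3, so AVC = VC/y = 99 - 18y + y^2 and MC = dTC/dy = 99 - 36y + 3y^2.
AVC hits its minimum where MC = AVC, at y = 9, giving min AVC = 99 - 18·9 + 9^2 = €18.
P = €6 lies below min AVC = €18; no output level covers variable cost.
Best response: produce nothing and absorb the €267 fixed cost.

Shut down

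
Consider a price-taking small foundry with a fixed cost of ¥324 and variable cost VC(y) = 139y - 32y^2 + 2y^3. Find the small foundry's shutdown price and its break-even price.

Shutdown price = ¥11; break-even price = ¥49

Shutdown price = min AVC. AVC = 139 - 32y + 2y^2, with vertex at y = 8 and minimum ¥11.
ATC = 324/y + 139 - 32y + 2y^2. Setting dATC/dy = −324/y^2 − 32 + 4y = 0 gives y = 9 (since 4·9^3 − 32·9^2 = 324).
min ATC = 324/9 + 139 − 32·9 + 2·9^2 = ¥49. That is the break-even price.
Between these two prices the firm operates at a loss; above ¥49 it earns a profit.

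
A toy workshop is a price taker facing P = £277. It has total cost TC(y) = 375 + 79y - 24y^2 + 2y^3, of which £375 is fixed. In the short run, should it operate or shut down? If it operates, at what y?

Strip out fixed cost: VC = 79y - 24y^2 + 2y^3. Then AVC = 79 - 24y + 2y^2 and MC = 79 - 48y + 6y^2.
AVC hits its minimum where MC = AVC, at y = 6, giving min AVC = 79 - 24·6 + 2·6^2 = £7.
Because £277 ≥ £7, revenue can cover variable cost; the firm operates.
P = MC gives -198 - 48y + 6y^2 = 0, with roots -3 and 11. Take the larger (rising MC): y* = 11.
Check: AVC at y = 11 is £57 ≤ P, so revenue covers variable cost.
Profit = P·y − TC = 277·11 − 1002 = £2045.

Produce at y = 11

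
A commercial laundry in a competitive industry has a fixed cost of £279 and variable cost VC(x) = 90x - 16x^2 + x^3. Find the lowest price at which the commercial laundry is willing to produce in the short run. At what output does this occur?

£26 per unit, at x = 8

The shutdown price is the minimum of AVC. VC = 90x - 16x^2 + x^3, so AVC = 90 - 16x + x^2.
dAVC/dx = -16 + 2x = 0 gives x = 8. min AVC = 90 - 16·8 + 8^2 = 26.
The firm shuts down for any P below £26.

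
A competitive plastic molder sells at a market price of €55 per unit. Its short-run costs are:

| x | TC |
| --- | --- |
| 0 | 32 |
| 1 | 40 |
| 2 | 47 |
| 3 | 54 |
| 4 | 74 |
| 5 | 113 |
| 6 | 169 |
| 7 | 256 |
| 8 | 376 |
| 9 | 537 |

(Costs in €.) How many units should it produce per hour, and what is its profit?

x = 5; profit = €162

Compute π = P·x − TC at each output: x=0: -32; x=1: 15; x=2: 63; x=3: 111; x=4: 146; x=5: 162; x=6: 161; x=7: 129; x=8: 64; x=9: -42.
Profit is maximized at x = 5. AVC there is 81/5 = €16.20 ≤ P, so producing beats shutting down (which would give -€32).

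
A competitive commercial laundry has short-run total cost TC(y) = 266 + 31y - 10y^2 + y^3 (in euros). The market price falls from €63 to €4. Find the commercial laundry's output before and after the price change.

MC = 31 - 20y + 3y^2; the shutdown threshold is min AVC = €6 (at y = 5).
At P = €63 ≥ min AVC, set P = MC on the rising branch: y = 8.
At P = €4 < min AVC = €6, price no longer covers variable cost at any output, so the firm shuts down: y = 0.

Output falls from 8 to 0 (the firm shuts down)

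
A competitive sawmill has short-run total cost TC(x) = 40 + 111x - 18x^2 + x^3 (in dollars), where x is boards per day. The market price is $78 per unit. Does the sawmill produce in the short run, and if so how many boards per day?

Produce at x = 11

Variable cost is VC = 111x - 18x^2 + x^3, so AVC = VC/x = 111 - 18x + x^2 and MC = dTC/dx = 111 - 36x + 3x^2.
The AVC parabola has its vertex at x = 18/2 = 9, where AVC = 111 - 18·9 + 9^2 = $30.
Since P = $78 ≥ min AVC = $30, price covers variable cost and the firm should produce.
Solving P = MC: 33 - 36x + 3x^2 = 0 ⇒ x = 1 or 11. On the upward-sloping branch, x* = 11.
Check: AVC at x = 11 is $34 ≤ P, so revenue covers variable cost.
Profit = P·x − TC = 78·11 − 414 = $444.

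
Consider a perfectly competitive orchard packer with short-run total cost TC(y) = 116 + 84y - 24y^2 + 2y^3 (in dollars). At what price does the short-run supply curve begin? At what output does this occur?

$12 per unit, at y = 6

The firm shuts down when price falls below the minimum of average variable cost. AVC = VC/y = 84 - 24y + 2y^2.
At the minimum of AVC, MC = AVC. MC = 84 - 48y + 6y^2; setting MC = AVC gives 4y^2 - 24y = 0, so y = 6. min AVC = 12.
The firm shuts down for any P below $12.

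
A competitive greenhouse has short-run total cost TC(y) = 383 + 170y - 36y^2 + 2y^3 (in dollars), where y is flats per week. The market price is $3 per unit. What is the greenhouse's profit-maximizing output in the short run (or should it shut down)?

Shut down

Strip out fixed cost: VC = 170y - 36y^2 + 2y^3. Then AVC = 170 - 36y + 2y^2 and MC = 170 - 72y + 6y^2.
The AVC parabola has its vertex at y = 36/4 = 9, where AVC = 170 - 36·9 + 2·9^2 = $8.
Since P = $3 < min AVC = $8, price fails to cover variable cost at any output.
Shutting down limits the loss to fixed cost, $383.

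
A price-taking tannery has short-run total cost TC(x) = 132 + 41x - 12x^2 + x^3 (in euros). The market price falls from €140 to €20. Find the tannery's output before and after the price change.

MC = 41 - 24x + 3x^2; the shutdown threshold is min AVC = €5 (at x = 6).
With P = €140 above the shutdown price, P = MC gives x = 11.
At P = €20 ≥ min AVC, set P = MC: x = 7. The firm stays open but cuts output.

Output falls from 11 to 7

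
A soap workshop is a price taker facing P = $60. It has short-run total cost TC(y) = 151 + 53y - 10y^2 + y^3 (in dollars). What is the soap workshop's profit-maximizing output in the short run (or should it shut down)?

From TC, MC = TC'(y) = 53 - 20y + 3y^2 and AVC = VC/y = 53 - 10y + y^2.
AVC hits its minimum where MC = AVC, at y = 5, giving min AVC = 53 - 10·5 + 5^2 = $28.
P = $60 exceeds min AVC = $28, so the firm stays open.
P = MC gives -7 - 20y + 3y^2 = 0, with roots -1/3 and 7. Take the larger (rising MC): y* = 7.
Check: AVC at y = 7 is $32 ≤ P, so revenue covers variable cost.
Profit = P·y − TC = 60·7 − 375 = $45.

Produce at y = 7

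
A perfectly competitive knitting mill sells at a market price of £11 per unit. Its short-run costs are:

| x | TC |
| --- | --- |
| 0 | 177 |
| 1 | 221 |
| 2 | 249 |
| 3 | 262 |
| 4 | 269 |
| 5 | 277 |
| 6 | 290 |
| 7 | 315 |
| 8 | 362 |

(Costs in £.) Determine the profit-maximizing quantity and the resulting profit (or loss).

Profit at each row (π = 11x − TC): x=0: -177; x=1: -210; x=2: -227; x=3: -229; x=4: -225; x=5: -222; x=6: -224; x=7: -238; x=8: -274.
Profit is highest at x = 0. Equivalently, the lowest AVC in the table is 113/6 ≈ £18.83 at x = 6, and P = £11 falls below it — price never covers variable cost, so the firm shuts down and loses only its fixed cost.

x = 0 (shut down); profit = -£177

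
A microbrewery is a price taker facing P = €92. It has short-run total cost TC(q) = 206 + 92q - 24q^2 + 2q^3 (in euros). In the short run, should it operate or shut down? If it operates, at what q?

From TC, MC = TC'(q) = 92 - 48q + 6q^2 and AVC = VC/q = 92 - 24q + 2q^2.
AVC hits its minimum where MC = AVC, at q = 6, giving min AVC = 92 - 24·6 + 2·6^2 = €20.
Because €92 ≥ €20, revenue can cover variable cost; the firm operates.
Solving P = MC: -48q + 6q^2 = 0 ⇒ q = 0 or 8. On the upward-sloping branch, q* = 8.
Check: AVC at q = 8 is €28 ≤ P, so revenue covers variable cost.
Profit = P·q − TC = 92·8 − 430 = €306.

Produce at q = 8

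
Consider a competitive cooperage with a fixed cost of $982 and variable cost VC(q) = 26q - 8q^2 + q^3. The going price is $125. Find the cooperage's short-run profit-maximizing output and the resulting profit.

AVC = 26 - 8q + q^2 has its minimum $10 at q = 4; price $125 clears that bar, so the firm operates.
MC = 26 - 16q + 3q^2. Setting P = MC and taking the root on the rising branch gives q* = 9.
TR = 125·9 = 1125. TC = 982 + 315 = 1297. Profit = 1125 − 1297 = -$172.
By producing, the firm covers all variable cost plus $810 of fixed cost; shutting down would lose the full $982.

Profit = -$172 at q = 9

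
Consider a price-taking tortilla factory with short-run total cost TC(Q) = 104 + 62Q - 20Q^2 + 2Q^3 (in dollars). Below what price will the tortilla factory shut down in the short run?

$12 per unit

The firm shuts down when price falls below the minimum of average variable cost. AVC = VC/Q = 62 - 20Q + 2Q^2.
dAVC/dQ = -20 + 4Q = 0 gives Q = 5. min AVC = 62 - 20·5 + 2·5^2 = 12.
For P < $12 the firm produces nothing.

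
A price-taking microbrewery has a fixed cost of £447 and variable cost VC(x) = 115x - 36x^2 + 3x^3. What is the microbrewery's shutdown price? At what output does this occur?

£7 per unit, at x = 6

The shutdown price is the minimum of AVC. VC = 115x - 36x^2 + 3x^3, so AVC = 115 - 36x + 3x^2.
dAVC/dx = -36 + 6x = 0 gives x = 6. min AVC = 115 - 36·6 + 3·6^2 = 7.
So the shutdown price is £7.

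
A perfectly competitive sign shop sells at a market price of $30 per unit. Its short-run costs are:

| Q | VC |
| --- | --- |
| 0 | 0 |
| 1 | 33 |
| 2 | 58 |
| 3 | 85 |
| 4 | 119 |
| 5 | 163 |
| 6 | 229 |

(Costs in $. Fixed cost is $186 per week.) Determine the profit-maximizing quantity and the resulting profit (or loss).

Profit at each row (π = 30Q − TC): Q=0: -186; Q=1: -189; Q=2: -184; Q=3: -181; Q=4: -185; Q=5: -199; Q=6: -235.
Profit is maximized at Q = 3. AVC there is 85/3 = $28.33 ≤ P, so producing beats shutting down (which would give -$186).

Q = 3; profit = -$181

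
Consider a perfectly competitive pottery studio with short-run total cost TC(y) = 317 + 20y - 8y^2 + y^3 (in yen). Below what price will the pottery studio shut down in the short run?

Short-run supply begins at min AVC. From VC = 20y - 8y^2 + y^3, AVC = 20 - 8y + y^2.
dAVC/dy = -8 + 2y = 0 gives y = 4. min AVC = 20 - 8·4 + 4^2 = 4.
The firm shuts down for any P below ¥4.

¥4 per unit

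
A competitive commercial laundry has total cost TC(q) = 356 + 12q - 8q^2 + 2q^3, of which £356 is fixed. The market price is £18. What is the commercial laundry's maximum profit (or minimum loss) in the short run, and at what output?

Profit = -£320 at q = 3

AVC = 12 - 8q + 2q^2; min AVC = £4 at q = 2. Since P = £18 ≥ min AVC, the firm produces.
With MC = 12 - 16q + 6q^2, P = MC on the upward-sloping part at q* = 3.
TR = 18·3 = 54. TC = 356 + 18 = 374. Profit = 54 − 374 = -£320.
By producing, the firm covers all variable cost plus £36 of fixed cost; shutting down would lose the full £356.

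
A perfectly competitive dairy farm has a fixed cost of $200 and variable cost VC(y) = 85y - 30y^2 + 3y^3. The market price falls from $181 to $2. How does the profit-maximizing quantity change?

AVC = 85 - 30y + 3y^2, minimized at y = 5 where min AVC = $10. MC = 85 - 60y + 9y^2.
At P = $181 ≥ min AVC, set P = MC on the rising branch: y = 8.
At P = $2 < min AVC = $10, price no longer covers variable cost at any output, so the firm shuts down: y = 0.

Output falls from 8 to 0 (the firm shuts down)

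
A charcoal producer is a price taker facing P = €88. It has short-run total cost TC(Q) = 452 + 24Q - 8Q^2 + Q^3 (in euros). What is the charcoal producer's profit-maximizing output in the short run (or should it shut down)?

Strip out fixed cost: VC = 24Q - 8Q^2 + Q^3. Then AVC = 24 - 8Q + Q^2 and MC = 24 - 16Q + 3Q^2.
AVC is minimized where dAVC/dQ = -8 + 2Q = 0, at Q = 4; min AVC = 24 - 8·4 + 4^2 = €8.
Because €88 ≥ €8, revenue can cover variable cost; the firm operates.
P = MC gives -64 - 16Q + 3Q^2 = 0, with roots -8/3 and 8. Take the larger (rising MC): Q* = 8.
Check: AVC at Q = 8 is €24 ≤ P, so revenue covers variable cost.
Profit = P·Q − TC = 88·8 − 644 = €60.

Produce at Q = 8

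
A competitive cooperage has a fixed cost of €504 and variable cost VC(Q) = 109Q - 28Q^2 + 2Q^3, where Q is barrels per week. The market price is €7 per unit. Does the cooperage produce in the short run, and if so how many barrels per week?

Strip out fixed cost: VC = 109Q - 28Q^2 + 2Q^3. Then AVC = 109 - 28Q + 2Q^2 and MC = 109 - 56Q + 6Q^2.
AVC hits its minimum where MC = AVC, at Q = 7, giving min AVC = 109 - 28·7 + 2·7^2 = €11.
With P < min AVC (€7 < €11), every unit sold adds to the loss.
The firm minimizes its loss by shutting down and losing only its fixed cost of €504.

Shut down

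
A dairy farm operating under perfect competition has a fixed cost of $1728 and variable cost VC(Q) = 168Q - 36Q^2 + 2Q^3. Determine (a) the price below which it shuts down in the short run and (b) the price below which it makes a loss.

Shutdown price = $6; break-even price = $168

AVC = 168 - 36Q + 2Q^2; minimized at Q = 9, giving min AVC = $6. That is the shutdown price.
ATC = 1728/Q + 168 - 36Q + 2Q^2. Setting dATC/dQ = −1728/Q^2 − 36 + 4Q = 0 gives Q = 12 (since 4·12^3 − 36·12^2 = 1728).
min ATC = 1728/12 + 168 − 36·12 + 2·12^2 = $168. That is the break-even price.
Between these two prices the firm operates at a loss; above $168 it earns a profit.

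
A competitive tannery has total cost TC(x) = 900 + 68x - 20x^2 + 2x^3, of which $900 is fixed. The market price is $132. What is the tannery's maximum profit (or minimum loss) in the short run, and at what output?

Profit = -$132 at x = 8

AVC = 68 - 20x + 2x^2; min AVC = $18 at x = 5. Since P = $132 ≥ min AVC, the firm produces.
MC = 68 - 40x + 6x^2. Setting P = MC and taking the root on the rising branch gives x* = 8.
TR = 132·8 = 1056. TC = 900 + 288 = 1188. Profit = 1056 − 1188 = -$132.
That loss of $132 beats the $900 the firm would lose by shutting down; producing recovers $768 of fixed cost.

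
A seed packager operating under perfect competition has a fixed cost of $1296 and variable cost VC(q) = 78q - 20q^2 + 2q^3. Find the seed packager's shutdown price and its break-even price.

AVC = 78 - 20q + 2q^2; minimized at q = 5, giving min AVC = $28. That is the shutdown price.
ATC = 1296/q + 78 - 20q + 2q^2. Setting dATC/dq = −1296/q^2 − 20 + 4q = 0 gives q = 9 (since 4·9^3 − 20·9^2 = 1296).
min ATC = 1296/9 + 78 − 20·9 + 2·9^2 = $204. That is the break-even price.
For $28 ≤ P < $204 the firm produces at a loss; below $28 it shuts down.

Shutdown price = $28; break-even price = $204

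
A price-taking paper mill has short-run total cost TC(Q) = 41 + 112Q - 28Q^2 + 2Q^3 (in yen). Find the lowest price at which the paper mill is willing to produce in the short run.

¥14 per unit

The firm shuts down when price falls below the minimum of average variable cost. AVC = VC/Q = 112 - 28Q + 2Q^2.
At the minimum of AVC, MC = AVC. MC = 112 - 56Q + 6Q^2; setting MC = AVC gives 4Q^2 - 28Q = 0, so Q = 7. min AVC = 14.
So the shutdown price is ¥14.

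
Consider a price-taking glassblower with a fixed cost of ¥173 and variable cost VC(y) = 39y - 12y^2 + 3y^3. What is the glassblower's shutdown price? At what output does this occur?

¥27 per unit, at y = 2

The shutdown price is the minimum of AVC. VC = 39y - 12y^2 + 3y^3, so AVC = 39 - 12y + 3y^2.
At the minimum of AVC, MC = AVC. MC = 39 - 24y + 9y^2; setting MC = AVC gives 6y^2 - 12y = 0, so y = 2. min AVC = 27.
So the shutdown price is ¥27.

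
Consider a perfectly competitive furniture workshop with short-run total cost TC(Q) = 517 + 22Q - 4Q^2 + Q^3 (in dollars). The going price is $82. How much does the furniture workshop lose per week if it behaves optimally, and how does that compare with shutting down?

Profit = -$229 at Q = 6

AVC = 22 - 4Q + Q^2; min AVC = $18 at Q = 2. Since P = $82 ≥ min AVC, the firm produces.
MC = 22 - 8Q + 3Q^2. Setting P = MC and taking the root on the rising branch gives Q* = 6.
TR = 82·6 = 492. TC = 517 + 204 = 721. Profit = 492 − 721 = -$229.
Shutting down would mean losing the fixed cost of $517, so operating at a loss of $229 is better by $288.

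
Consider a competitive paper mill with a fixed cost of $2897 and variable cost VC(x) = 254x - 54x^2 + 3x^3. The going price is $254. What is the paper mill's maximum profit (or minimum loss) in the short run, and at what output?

Profit = -$305 at x = 12

AVC = 254 - 54x + 3x^2 has its minimum $11 at x = 9; price $254 clears that bar, so the firm operates.
With MC = 254 - 108x + 9x^2, P = MC on the upward-sloping part at x* = 12.
TR = 254·12 = 3048. TC = 2897 + 456 = 3353. Profit = 3048 − 3353 = -$305.
By producing, the firm covers all variable cost plus $2592 of fixed cost; shutting down would lose the full $2897.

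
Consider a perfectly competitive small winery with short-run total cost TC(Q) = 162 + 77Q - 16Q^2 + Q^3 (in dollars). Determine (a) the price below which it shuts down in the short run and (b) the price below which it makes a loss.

Shutdown price = $13; break-even price = $32

Shutdown price = min AVC. AVC = 77 - 16Q + Q^2, with vertex at Q = 8 and minimum $13.
ATC = 162/Q + 77 - 16Q + Q^2. Setting dATC/dQ = −162/Q^2 − 16 + 2Q = 0 gives Q = 9 (since 2·9^3 − 16·9^2 = 162).
min ATC = 162/9 + 77 − 16·9 + 9^2 = $32. That is the break-even price.
For $13 ≤ P < $32 the firm produces at a loss; below $13 it shuts down.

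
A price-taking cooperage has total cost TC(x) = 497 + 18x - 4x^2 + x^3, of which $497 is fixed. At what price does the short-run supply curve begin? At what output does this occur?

The shutdown price is the minimum of AVC. VC = 18x - 4x^2 + x^3, so AVC = 18 - 4x + x^2.
At the minimum of AVC, MC = AVC. MC = 18 - 8x + 3x^2; setting MC = AVC gives 2x^2 - 4x = 0, so x = 2. min AVC = 14.
So the shutdown price is $14.

$14 per unit, at x = 2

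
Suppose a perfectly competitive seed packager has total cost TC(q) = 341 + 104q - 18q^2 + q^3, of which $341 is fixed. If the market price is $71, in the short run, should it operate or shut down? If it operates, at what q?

Produce at q = 11

From TC, MC = TC'(q) = 104 - 36q + 3q^2 and AVC = VC/q = 104 - 18q + q^2.
AVC is minimized where dAVC/dq = -18 + 2q = 0, at q = 9; min AVC = 104 - 18·9 + 9^2 = $23.
P = $71 exceeds min AVC = $23, so the firm stays open.
P = MC gives 33 - 36q + 3q^2 = 0, with roots 1 and 11. Take the larger (rising MC): q* = 11.
Check: AVC at q = 11 is $27 ≤ P, so revenue covers variable cost.
Profit = P·q − TC = 71·11 − 638 = $143.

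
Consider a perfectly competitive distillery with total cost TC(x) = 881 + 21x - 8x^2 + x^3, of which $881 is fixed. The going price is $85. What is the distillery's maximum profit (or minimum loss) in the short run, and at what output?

Profit = -$369 at x = 8

AVC = 21 - 8x + x^2; min AVC = $5 at x = 4. Since P = $85 ≥ min AVC, the firm produces.
With MC = 21 - 16x + 3x^2, P = MC on the upward-sloping part at x* = 8.
TR = 85·8 = 680. TC = 881 + 168 = 1049. Profit = 680 − 1049 = -$369.
By producing, the firm covers all variable cost plus $512 of fixed cost; shutting down would lose the full $881.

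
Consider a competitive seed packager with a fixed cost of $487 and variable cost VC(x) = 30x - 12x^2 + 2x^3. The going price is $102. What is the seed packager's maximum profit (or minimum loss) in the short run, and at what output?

AVC = 30 - 12x + 2x^2; min AVC = $12 at x = 3. Since P = $102 ≥ min AVC, the firm produces.
With MC = 30 - 24x + 6x^2, P = MC on the upward-sloping part at x* = 6.
TR = 102·6 = 612. TC = 487 + 180 = 667. Profit = 612 − 667 = -$55.
Shutting down would mean losing the fixed cost of $487, so operating at a loss of $55 is better by $432.

Profit = -$55 at x = 6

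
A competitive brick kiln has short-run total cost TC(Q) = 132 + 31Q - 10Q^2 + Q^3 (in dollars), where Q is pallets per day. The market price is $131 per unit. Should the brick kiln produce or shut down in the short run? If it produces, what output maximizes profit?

Produce at Q = 10

Strip out fixed cost: VC = 31Q - 10Q^2 + Q^3. Then AVC = 31 - 10Q + Q^2 and MC = 31 - 20Q + 3Q^2.
AVC is minimized where dAVC/dQ = -10 + 2Q = 0, at Q = 5; min AVC = 31 - 10·5 + 5^2 = $6.
P = $131 exceeds min AVC = $6, so the firm stays open.
Solving P = MC: -100 - 20Q + 3Q^2 = 0 ⇒ Q = -10/3 or 10. On the upward-sloping branch, Q* = 10.
Check: AVC at Q = 10 is $31 ≤ P, so revenue covers variable cost.
Profit = P·Q − TC = 131·10 − 442 = $868.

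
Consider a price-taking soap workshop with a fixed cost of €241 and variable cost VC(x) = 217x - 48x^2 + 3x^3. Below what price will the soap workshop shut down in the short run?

€25 per unit

The shutdown price is the minimum of AVC. VC = 217x - 48x^2 + 3x^3, so AVC = 217 - 48x + 3x^2.
dAVC/dx = -48 + 6x = 0 gives x = 8. min AVC = 217 - 48·8 + 3·8^2 = 25.
For P < €25 the firm produces nothing.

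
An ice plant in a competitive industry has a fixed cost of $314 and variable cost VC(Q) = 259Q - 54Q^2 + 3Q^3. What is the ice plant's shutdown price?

$16 per unit

Short-run supply begins at min AVC. From VC = 259Q - 54Q^2 + 3Q^3, AVC = 259 - 54Q + 3Q^2.
At the minimum of AVC, MC = AVC. MC = 259 - 108Q + 9Q^2; setting MC = AVC gives 6Q^2 - 54Q = 0, so Q = 9. min AVC = 16.
For P < $16 the firm produces nothing.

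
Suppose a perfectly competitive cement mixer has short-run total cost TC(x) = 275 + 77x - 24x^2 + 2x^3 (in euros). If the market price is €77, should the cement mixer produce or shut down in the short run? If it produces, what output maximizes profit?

Produce at x = 8

From TC, MC = TC'(x) = 77 - 48x + 6x^2 and AVC = VC/x = 77 - 24x + 2x^2.
AVC hits its minimum where MC = AVC, at x = 6, giving min AVC = 77 - 24·6 + 2·6^2 = €5.
P = €77 exceeds min AVC = €5, so the firm stays open.
Set P = MC: 77 = 77 - 48x + 6x^2 → -48x + 6x^2 = 0. The roots are x = 0 and x = 8; the profit-maximizing output is on the rising part of MC, so x* = 8.
Check: AVC at x = 8 is €13 ≤ P, so revenue covers variable cost.
Profit = P·x − TC = 77·8 − 379 = €237.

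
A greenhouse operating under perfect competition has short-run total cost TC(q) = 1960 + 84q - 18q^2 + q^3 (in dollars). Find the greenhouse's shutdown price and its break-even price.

Shutdown price = $3; break-even price = $168

Shutdown price = min AVC. AVC = 84 - 18q + q^2, with vertex at q = 9 and minimum $3.
ATC = 1960/q + 84 - 18q + q^2. Setting dATC/dq = −1960/q^2 − 18 + 2q = 0 gives q = 14 (since 2·14^3 − 18·14^2 = 1960).
min ATC = 1960/14 + 84 − 18·14 + 14^2 = $168. That is the break-even price.
Between these two prices the firm operates at a loss; above $168 it earns a profit.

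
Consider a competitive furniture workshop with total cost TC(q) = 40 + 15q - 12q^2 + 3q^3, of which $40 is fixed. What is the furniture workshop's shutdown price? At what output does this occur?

Short-run supply begins at min AVC. From VC = 15q - 12q^2 + 3q^3, AVC = 15 - 12q + 3q^2.
At the minimum of AVC, MC = AVC. MC = 15 - 24q + 9q^2; setting MC = AVC gives 6q^2 - 12q = 0, so q = 2. min AVC = 3.
For P < $3 the firm produces nothing.

$3 per unit, at q = 2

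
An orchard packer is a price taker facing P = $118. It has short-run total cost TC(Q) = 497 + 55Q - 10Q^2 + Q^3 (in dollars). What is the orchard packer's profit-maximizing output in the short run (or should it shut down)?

Produce at Q = 9

From TC, MC = TC'(Q) = 55 - 20Q + 3Q^2 and AVC = VC/Q = 55 - 10Q + Q^2.
The AVC parabola has its vertex at Q = 10/2 = 5, where AVC = 55 - 10·5 + 5^2 = $30.
P = $118 exceeds min AVC = $30, so the firm stays open.
Solving P = MC: -63 - 20Q + 3Q^2 = 0 ⇒ Q = -7/3 or 9. On the upward-sloping branch, Q* = 9.
Check: AVC at Q = 9 is $46 ≤ P, so revenue covers variable cost.
Profit = P·Q − TC = 118·9 − 911 = $151.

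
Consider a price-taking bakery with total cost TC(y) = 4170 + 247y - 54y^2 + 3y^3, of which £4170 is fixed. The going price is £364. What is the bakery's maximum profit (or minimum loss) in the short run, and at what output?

AVC = 247 - 54y + 3y^2; min AVC = £4 at y = 9. Since P = £364 ≥ min AVC, the firm produces.
With MC = 247 - 108y + 9y^2, P = MC on the upward-sloping part at y* = 13.
TR = 364·13 = 4732. TC = 4170 + 676 = 4846. Profit = 4732 − 4846 = -£114.
Shutting down would mean losing the fixed cost of £4170, so operating at a loss of £114 is better by £4056.

Profit = -£114 at y = 13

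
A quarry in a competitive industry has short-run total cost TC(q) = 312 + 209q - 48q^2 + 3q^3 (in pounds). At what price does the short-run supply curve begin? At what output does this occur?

£17 per unit, at q = 8

Short-run supply begins at min AVC. From VC = 209q - 48q^2 + 3q^3, AVC = 209 - 48q + 3q^2.
At the minimum of AVC, MC = AVC. MC = 209 - 96q + 9q^2; setting MC = AVC gives 6q^2 - 48q = 0, so q = 8. min AVC = 17.
So the shutdown price is £17.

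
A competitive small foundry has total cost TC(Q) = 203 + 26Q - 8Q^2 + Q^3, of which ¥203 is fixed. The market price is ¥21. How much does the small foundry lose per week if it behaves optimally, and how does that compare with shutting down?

AVC = 26 - 8Q + Q^2; min AVC = ¥10 at Q = 4. Since P = ¥21 ≥ min AVC, the firm produces.
With MC = 26 - 16Q + 3Q^2, P = MC on the upward-sloping part at Q* = 5.
TR = 21·5 = 105. TC = 203 + 55 = 258. Profit = 105 − 258 = -¥153.
By producing, the firm covers all variable cost plus ¥50 of fixed cost; shutting down would lose the full ¥203.

Profit = -¥153 at Q = 5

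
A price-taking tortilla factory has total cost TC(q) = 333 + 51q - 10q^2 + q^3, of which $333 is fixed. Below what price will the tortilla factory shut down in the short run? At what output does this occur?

$26 per unit, at q = 5

The shutdown price is the minimum of AVC. VC = 51q - 10q^2 + q^3, so AVC = 51 - 10q + q^2.
At the minimum of AVC, MC = AVC. MC = 51 - 20q + 3q^2; setting MC = AVC gives 2q^2 - 10q = 0, so q = 5. min AVC = 26.
For P < $26 the firm produces nothing.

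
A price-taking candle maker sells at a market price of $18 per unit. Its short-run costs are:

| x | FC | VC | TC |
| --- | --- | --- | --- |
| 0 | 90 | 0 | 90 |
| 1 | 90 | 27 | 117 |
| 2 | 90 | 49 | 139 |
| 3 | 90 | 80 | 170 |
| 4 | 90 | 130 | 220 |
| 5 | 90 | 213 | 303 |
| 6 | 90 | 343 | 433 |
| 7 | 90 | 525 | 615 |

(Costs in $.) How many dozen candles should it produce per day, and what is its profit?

x = 0 (shut down); profit = -$90

Tabulate TR − TC: x=0: -90; x=1: -99; x=2: -103; x=3: -116; x=4: -148; x=5: -213; x=6: -325; x=7: -489.
Profit is highest at x = 0. Equivalently, the lowest AVC in the table is 49/2 ≈ $24.50 at x = 2, and P = $18 falls below it — price never covers variable cost, so the firm shuts down and loses only its fixed cost.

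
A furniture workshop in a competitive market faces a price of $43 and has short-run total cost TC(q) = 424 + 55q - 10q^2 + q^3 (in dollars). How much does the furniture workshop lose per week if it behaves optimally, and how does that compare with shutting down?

AVC = 55 - 10q + q^2 has its minimum $30 at q = 5; price $43 clears that bar, so the firm operates.
With MC = 55 - 20q + 3q^2, P = MC on the upward-sloping part at q* = 6.
TR = 43·6 = 258. TC = 424 + 186 = 610. Profit = 258 − 610 = -$352.
Shutting down would mean losing the fixed cost of $424, so operating at a loss of $352 is better by $72.

Profit = -$352 at q = 6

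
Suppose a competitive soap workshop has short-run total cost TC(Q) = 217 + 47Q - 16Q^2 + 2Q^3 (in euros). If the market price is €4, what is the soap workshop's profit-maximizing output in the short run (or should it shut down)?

Strip out fixed cost: VC = 47Q - 16Q^2 + 2Q^3. Then AVC = 47 - 16Q + 2Q^2 and MC = 47 - 32Q + 6Q^2.
AVC is minimized where dAVC/dQ = -16 + 4Q = 0, at Q = 4; min AVC = 47 - 16·4 + 2·4^2 = €15.
Since P = €4 < min AVC = €15, price fails to cover variable cost at any output.
Best response: produce nothing and absorb the €217 fixed cost.

Shut down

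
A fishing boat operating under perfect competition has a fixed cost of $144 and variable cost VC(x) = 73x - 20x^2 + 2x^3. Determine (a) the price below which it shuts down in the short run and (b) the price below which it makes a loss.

Shutdown price = min AVC. AVC = 73 - 20x + 2x^2, with vertex at x = 5 and minimum $23.
ATC = 144/x + 73 - 20x + 2x^2. Setting dATC/dx = −144/x^2 − 20 + 4x = 0 gives x = 6 (since 4·6^3 − 20·6^2 = 144).
min ATC = 144/6 + 73 − 20·6 + 2·6^2 = $49. That is the break-even price.
Between these two prices the firm operates at a loss; above $49 it earns a profit.

Shutdown price = $23; break-even price = $49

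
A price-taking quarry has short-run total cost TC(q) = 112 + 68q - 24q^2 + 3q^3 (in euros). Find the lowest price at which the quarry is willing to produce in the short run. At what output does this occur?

Short-run supply begins at min AVC. From VC = 68q - 24q^2 + 3q^3, AVC = 68 - 24q + 3q^2.
dAVC/dq = -24 + 6q = 0 gives q = 4. min AVC = 68 - 24·4 + 3·4^2 = 20.
So the shutdown price is €20.

€20 per unit, at q = 4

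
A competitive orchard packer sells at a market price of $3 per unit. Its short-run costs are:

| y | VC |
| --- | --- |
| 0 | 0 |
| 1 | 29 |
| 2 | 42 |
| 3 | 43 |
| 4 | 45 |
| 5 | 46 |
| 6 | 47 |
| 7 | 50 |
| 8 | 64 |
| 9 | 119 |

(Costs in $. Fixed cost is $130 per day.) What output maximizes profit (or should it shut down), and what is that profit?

y = 0 (shut down); profit = -$130

Tabulate TR − TC: y=0: -130; y=1: -156; y=2: -166; y=3: -164; y=4: -163; y=5: -161; y=6: -159; y=7: -159; y=8: -170; y=9: -222.
Profit is highest at y = 0. Equivalently, the lowest AVC in the table is 50/7 ≈ $7.14 at y = 7, and P = $3 falls below it — price never covers variable cost, so the firm shuts down and loses only its fixed cost.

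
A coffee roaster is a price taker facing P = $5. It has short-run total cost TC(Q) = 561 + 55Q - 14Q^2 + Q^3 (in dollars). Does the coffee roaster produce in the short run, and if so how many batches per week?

From TC, MC = TC'(Q) = 55 - 28Q + 3Q^2 and AVC = VC/Q = 55 - 14Q + Q^2.
AVC hits its minimum where MC = AVC, at Q = 7, giving min AVC = 55 - 14·7 + 7^2 = $6.
Since P = $5 < min AVC = $6, price fails to cover variable cost at any output.
The firm minimizes its loss by shutting down and losing only its fixed cost of $561.

Shut down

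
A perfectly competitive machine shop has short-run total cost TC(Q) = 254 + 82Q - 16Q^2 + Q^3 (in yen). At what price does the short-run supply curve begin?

¥18 per unit

The firm shuts down when price falls below the minimum of average variable cost. AVC = VC/Q = 82 - 16Q + Q^2.
At the minimum of AVC, MC = AVC. MC = 82 - 32Q + 3Q^2; setting MC = AVC gives 2Q^2 - 16Q = 0, so Q = 8. min AVC = 18.
So the shutdown price is ¥18.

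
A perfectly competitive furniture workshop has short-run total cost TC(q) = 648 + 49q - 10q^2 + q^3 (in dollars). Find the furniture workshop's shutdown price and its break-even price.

Shutdown price = $24; break-even price = $112

Shutdown price = min AVC. AVC = 49 - 10q + q^2, with vertex at q = 5 and minimum $24.
ATC = 648/q + 49 - 10q + q^2. Setting dATC/dq = −648/q^2 − 10 + 2q = 0 gives q = 9 (since 2·9^3 − 10·9^2 = 648).
min ATC = 648/9 + 49 − 10·9 + 9^2 = $112. That is the break-even price.
For $24 ≤ P < $112 the firm produces at a loss; below $24 it shuts down.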